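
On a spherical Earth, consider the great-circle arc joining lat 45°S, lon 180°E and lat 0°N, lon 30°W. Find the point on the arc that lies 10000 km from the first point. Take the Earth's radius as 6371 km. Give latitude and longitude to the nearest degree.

≈ lat 33°S, lon 49°W

Write both endpoints as unit vectors p₁, p₂ with components (cos φ cos λ, cos φ sin λ, sin φ).
The central angle between the endpoints is δ = arccos(p₁·p₂) ≈ 2.230 rad (127.8°). The total great-circle distance is δ·R ≈ 2.230 × 6371 ≈ 14206 km, so the target fraction is f = 10000/14206 ≈ 0.704.
Interpolate at f ≈ 0.704 with slerp weights a = sin((1−f)δ)/sin δ ≈ 0.776, b = sin(fδ)/sin δ ≈ 1.265.
p = a·p₁ + b·p₂ ≈ (0.547, -0.632, -0.549); φ = arcsin(p_z) ≈ -33.27°, λ = atan2(p_y, p_x) ≈ -49.15°.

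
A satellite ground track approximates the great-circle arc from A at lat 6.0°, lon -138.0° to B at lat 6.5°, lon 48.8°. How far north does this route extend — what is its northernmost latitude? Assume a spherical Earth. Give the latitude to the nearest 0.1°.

≈ 61.6°

The great circle lies in the plane with unit normal n̂ = (p₁ × p₂)/|p₁ × p₂|.
Here n̂_z ≈ -0.476; the vertex latitude is φ_max = arccos|n̂_z| ≈ 61.6°.
Check via Clairaut: cos φ_max = |cos φ₁| · sin C = cos(6.0°)·sin(28.6°) ≈ 0.476, again giving ≈ 61.6°.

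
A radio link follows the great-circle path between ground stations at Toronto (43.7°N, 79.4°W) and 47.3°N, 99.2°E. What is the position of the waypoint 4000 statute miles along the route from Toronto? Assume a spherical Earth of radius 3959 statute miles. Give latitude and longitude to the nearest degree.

≈ 78°N, 97°E

From cos δ = sin φ₁ sin φ₂ + cos φ₁ cos φ₂ cos Δλ, the central angle is δ ≈ 1.553 rad (89.0°). The total great-circle distance is δ·R ≈ 1.553 × 3959 ≈ 6149 mi, so the target fraction is f = 4000/6149 ≈ 0.651.
Interpolate at f ≈ 0.651 with slerp weights a = sin((1−f)δ)/sin δ ≈ 0.517, b = sin(fδ)/sin δ ≈ 0.847.
p = a·p₁ + b·p₂ ≈ (-0.023, 0.200, 0.980); φ = arcsin(p_z) ≈ 78.39°, λ = atan2(p_y, p_x) ≈ 96.60°.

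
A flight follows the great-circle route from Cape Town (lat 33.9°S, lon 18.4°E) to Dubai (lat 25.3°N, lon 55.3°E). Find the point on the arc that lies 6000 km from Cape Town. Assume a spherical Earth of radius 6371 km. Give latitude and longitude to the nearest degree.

≈ lat 13°N, lon 47°E

From cos δ = sin φ₁ sin φ₂ + cos φ₁ cos φ₂ cos Δλ, the central angle is δ ≈ 1.201 rad (68.8°). The total great-circle distance is δ·R ≈ 1.201 × 6371 ≈ 7650 km, so the target fraction is f = 6000/7650 ≈ 0.784.
Interpolate at f ≈ 0.784 with slerp weights a = sin((1−f)δ)/sin δ ≈ 0.275, b = sin(fδ)/sin δ ≈ 0.867.
p = a·p₁ + b·p₂ ≈ (0.663, 0.717, 0.217); φ = arcsin(p_z) ≈ 12.56°, λ = atan2(p_y, p_x) ≈ 47.24°.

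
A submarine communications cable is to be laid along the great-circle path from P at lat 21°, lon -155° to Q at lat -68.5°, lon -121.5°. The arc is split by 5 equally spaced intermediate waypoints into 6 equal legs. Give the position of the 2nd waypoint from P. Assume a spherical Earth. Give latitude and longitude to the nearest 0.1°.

From cos δ = sin φ₁ sin φ₂ + cos φ₁ cos φ₂ cos Δλ, the central angle is δ ≈ 1.619 rad (92.8°).
Interpolate at f = 2/6 with slerp weights a = sin((1−f)δ)/sin δ ≈ 0.883, b = sin(fδ)/sin δ ≈ 0.514.
p = a·p₁ + b·p₂ ≈ (-0.845, -0.509, -0.162); φ = arcsin(p_z) ≈ -9.34°, λ = atan2(p_y, p_x) ≈ -148.95°.

≈ lat -9.3°, lon -148.9°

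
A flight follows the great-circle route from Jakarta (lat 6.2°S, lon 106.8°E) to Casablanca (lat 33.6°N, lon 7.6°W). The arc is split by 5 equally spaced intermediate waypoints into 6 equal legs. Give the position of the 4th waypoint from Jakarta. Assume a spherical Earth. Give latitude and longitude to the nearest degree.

≈ lat 31°N, lon 37°E

Write both endpoints as unit vectors p₁, p₂ with components (cos φ cos λ, cos φ sin λ, sin φ).
The central angle between the endpoints is δ = arccos(p₁·p₂) ≈ 1.984 rad (113.7°).
Interpolate at f = 4/6 with slerp weights a = sin((1−f)δ)/sin δ ≈ 0.671, b = sin(fδ)/sin δ ≈ 1.059.
p = a·p₁ + b·p₂ ≈ (0.681, 0.522, 0.513); φ = arcsin(p_z) ≈ 30.89°, λ = atan2(p_y, p_x) ≈ 37.45°.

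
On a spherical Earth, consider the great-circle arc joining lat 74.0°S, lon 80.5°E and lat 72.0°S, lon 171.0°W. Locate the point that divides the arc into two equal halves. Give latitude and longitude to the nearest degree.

≈ lat 80°S, lon 139°E

Write both endpoints as unit vectors p₁, p₂ with components (cos φ cos λ, cos φ sin λ, sin φ).
The central angle between the endpoints is δ = arccos(p₁·p₂) ≈ 0.480 rad (27.5°).
Interpolate at f = 1/2 with slerp weights a = sin((1−f)δ)/sin δ ≈ 0.515, b = sin(fδ)/sin δ ≈ 0.515.
p = a·p₁ + b·p₂ ≈ (-0.134, 0.115, -0.984); φ = arcsin(p_z) ≈ -79.84°, λ = atan2(p_y, p_x) ≈ 139.28°.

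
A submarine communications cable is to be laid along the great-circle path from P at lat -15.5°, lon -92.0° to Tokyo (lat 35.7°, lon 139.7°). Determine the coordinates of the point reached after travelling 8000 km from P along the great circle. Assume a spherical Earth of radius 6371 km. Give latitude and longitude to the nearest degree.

Convert each endpoint to a unit vector on the sphere (x = cos φ cos λ, y = cos φ sin λ, z = sin φ).
The central angle between the endpoints is δ = arccos(p₁·p₂) ≈ 2.267 rad (129.9°). The total great-circle distance is δ·R ≈ 2.267 × 6371 ≈ 14440 km, so the target fraction is f = 8000/14440 ≈ 0.554.
Interpolate at f ≈ 0.554 with slerp weights a = sin((1−f)δ)/sin δ ≈ 1.104, b = sin(fδ)/sin δ ≈ 1.239.
p = a·p₁ + b·p₂ ≈ (-0.804, -0.412, 0.428); φ = arcsin(p_z) ≈ 25.33°, λ = atan2(p_y, p_x) ≈ -152.85°.

≈ lat 25°, lon -153°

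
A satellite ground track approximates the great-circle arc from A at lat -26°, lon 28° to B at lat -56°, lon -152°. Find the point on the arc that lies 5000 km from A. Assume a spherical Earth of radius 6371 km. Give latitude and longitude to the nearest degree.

The haversine formula gives a central angle δ ≈ 1.710 rad (98.0°) between the endpoints. The total great-circle distance is δ·R ≈ 1.710 × 6371 ≈ 10897 km, so the target fraction is f = 5000/10897 ≈ 0.459.
Interpolate at f ≈ 0.459 with slerp weights a = sin((1−f)δ)/sin δ ≈ 0.807, b = sin(fδ)/sin δ ≈ 0.714.
p = a·p₁ + b·p₂ ≈ (0.288, 0.153, -0.945); φ = arcsin(p_z) ≈ -70.97°, λ = atan2(p_y, p_x) ≈ 28.00°.

≈ lat -71°, lon 28°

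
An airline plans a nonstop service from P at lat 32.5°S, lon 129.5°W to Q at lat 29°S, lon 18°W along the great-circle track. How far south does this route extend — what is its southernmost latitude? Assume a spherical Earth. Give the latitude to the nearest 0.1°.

≈ 46.7°S

The great circle lies in the plane with unit normal n̂ = (p₁ × p₂)/|p₁ × p₂|.
Here n̂_z ≈ +0.686; the vertex latitude is φ_max = arccos|n̂_z| ≈ 46.7°.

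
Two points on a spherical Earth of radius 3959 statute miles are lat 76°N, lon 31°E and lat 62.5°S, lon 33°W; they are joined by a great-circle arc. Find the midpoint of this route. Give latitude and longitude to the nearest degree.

≈ lat 8°N, lon 12°W

Convert each endpoint to a unit vector on the sphere (x = cos φ cos λ, y = cos φ sin λ, z = sin φ).
The central angle between the endpoints is δ = arccos(p₁·p₂) ≈ 2.518 rad (144.3°).
Interpolate at f = 1/2 with slerp weights a = sin((1−f)δ)/sin δ ≈ 1.629, b = sin(fδ)/sin δ ≈ 1.629.
p = a·p₁ + b·p₂ ≈ (0.969, -0.207, 0.136); φ = arcsin(p_z) ≈ 7.80°, λ = atan2(p_y, p_x) ≈ -12.05°.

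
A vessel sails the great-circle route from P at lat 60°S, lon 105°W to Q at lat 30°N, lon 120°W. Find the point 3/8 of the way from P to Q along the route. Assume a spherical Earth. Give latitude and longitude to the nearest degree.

≈ lat 26°S, lon 113°W

Convert each endpoint to a unit vector on the sphere (x = cos φ cos λ, y = cos φ sin λ, z = sin φ).
The central angle between the endpoints is δ = arccos(p₁·p₂) ≈ 1.586 rad (90.8°).
Interpolate at f = 3/8 with slerp weights a = sin((1−f)δ)/sin δ ≈ 0.837, b = sin(fδ)/sin δ ≈ 0.560.
p = a·p₁ + b·p₂ ≈ (-0.351, -0.824, -0.444); φ = arcsin(p_z) ≈ -26.39°, λ = atan2(p_y, p_x) ≈ -113.06°.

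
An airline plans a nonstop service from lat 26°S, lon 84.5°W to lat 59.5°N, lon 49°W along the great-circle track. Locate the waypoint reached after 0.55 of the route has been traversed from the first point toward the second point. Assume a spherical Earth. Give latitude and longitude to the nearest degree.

≈ lat 22°N, lon 70°W

Convert each endpoint to a unit vector on the sphere (x = cos φ cos λ, y = cos φ sin λ, z = sin φ).
The central angle between the endpoints is δ = arccos(p₁·p₂) ≈ 1.577 rad (90.4°).
Interpolate at f = 0.55 with slerp weights a = sin((1−f)δ)/sin δ ≈ 0.652, b = sin(fδ)/sin δ ≈ 0.763.
p = a·p₁ + b·p₂ ≈ (0.310, -0.875, 0.371); φ = arcsin(p_z) ≈ 21.81°, λ = atan2(p_y, p_x) ≈ -70.49°.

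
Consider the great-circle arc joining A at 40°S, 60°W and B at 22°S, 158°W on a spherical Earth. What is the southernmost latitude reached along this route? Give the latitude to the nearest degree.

≈ 45°S

The great circle lies in the plane with unit normal n̂ = (p₁ × p₂)/|p₁ × p₂|.
Here n̂_z ≈ -0.711; the vertex latitude is φ_max = arccos|n̂_z| ≈ 44.7°.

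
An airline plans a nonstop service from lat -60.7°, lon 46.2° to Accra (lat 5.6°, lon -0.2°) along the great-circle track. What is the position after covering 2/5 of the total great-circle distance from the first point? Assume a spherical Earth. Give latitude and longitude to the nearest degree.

≈ lat -36°, lon 19°

From cos δ = sin φ₁ sin φ₂ + cos φ₁ cos φ₂ cos Δλ, the central angle is δ ≈ 1.317 rad (75.5°).
Interpolate at f = 2/5 with slerp weights a = sin((1−f)δ)/sin δ ≈ 0.734, b = sin(fδ)/sin δ ≈ 0.519.
p = a·p₁ + b·p₂ ≈ (0.766, 0.257, -0.589); φ = arcsin(p_z) ≈ -36.12°, λ = atan2(p_y, p_x) ≈ 18.59°.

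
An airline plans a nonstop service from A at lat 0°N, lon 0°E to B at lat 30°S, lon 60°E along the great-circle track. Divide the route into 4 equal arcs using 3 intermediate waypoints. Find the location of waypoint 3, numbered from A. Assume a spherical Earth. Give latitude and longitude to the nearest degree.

≈ lat 24°S, lon 43°E

Convert each endpoint to a unit vector on the sphere (x = cos φ cos λ, y = cos φ sin λ, z = sin φ).
The central angle between the endpoints is δ = arccos(p₁·p₂) ≈ 1.123 rad (64.3°).
Interpolate at f = 3/4 with slerp weights a = sin((1−f)δ)/sin δ ≈ 0.307, b = sin(fδ)/sin δ ≈ 0.828.
p = a·p₁ + b·p₂ ≈ (0.666, 0.621, -0.414); φ = arcsin(p_z) ≈ -24.45°, λ = atan2(p_y, p_x) ≈ 43.00°.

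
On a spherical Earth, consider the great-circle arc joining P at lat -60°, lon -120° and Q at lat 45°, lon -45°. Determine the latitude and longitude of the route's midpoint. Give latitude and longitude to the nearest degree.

Write both endpoints as unit vectors p₁, p₂ with components (cos φ cos λ, cos φ sin λ, sin φ).
The central angle between the endpoints is δ = arccos(p₁·p₂) ≈ 2.119 rad (121.4°).
Interpolate at f = 1/2 with slerp weights a = sin((1−f)δ)/sin δ ≈ 1.022, b = sin(fδ)/sin δ ≈ 1.022.
p = a·p₁ + b·p₂ ≈ (0.255, -0.953, -0.162); φ = arcsin(p_z) ≈ -9.34°, λ = atan2(p_y, p_x) ≈ -75.00°.

≈ lat -9°, lon -75°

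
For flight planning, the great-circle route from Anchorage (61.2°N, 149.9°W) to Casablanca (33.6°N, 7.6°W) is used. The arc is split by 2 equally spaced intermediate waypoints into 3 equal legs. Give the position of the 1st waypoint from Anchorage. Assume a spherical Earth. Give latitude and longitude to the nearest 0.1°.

≈ 75.5°N, 81.4°W

From cos δ = sin φ₁ sin φ₂ + cos φ₁ cos φ₂ cos Δλ, the central angle is δ ≈ 1.403 rad (80.4°).
Interpolate at f = 1/3 with slerp weights a = sin((1−f)δ)/sin δ ≈ 0.816, b = sin(fδ)/sin δ ≈ 0.457.
p = a·p₁ + b·p₂ ≈ (0.037, -0.248, 0.968); φ = arcsin(p_z) ≈ 75.50°, λ = atan2(p_y, p_x) ≈ -81.44°.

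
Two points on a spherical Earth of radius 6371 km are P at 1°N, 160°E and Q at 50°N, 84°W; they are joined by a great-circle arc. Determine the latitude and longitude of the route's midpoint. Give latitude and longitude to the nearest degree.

Convert each endpoint to a unit vector on the sphere (x = cos φ cos λ, y = cos φ sin λ, z = sin φ).
The central angle between the endpoints is δ = arccos(p₁·p₂) ≈ 1.842 rad (105.6°).
Interpolate at f = 1/2 with slerp weights a = sin((1−f)δ)/sin δ ≈ 0.827, b = sin(fδ)/sin δ ≈ 0.827.
p = a·p₁ + b·p₂ ≈ (-0.721, -0.246, 0.648); φ = arcsin(p_z) ≈ 40.37°, λ = atan2(p_y, p_x) ≈ -161.18°.

≈ 40°N, 161°W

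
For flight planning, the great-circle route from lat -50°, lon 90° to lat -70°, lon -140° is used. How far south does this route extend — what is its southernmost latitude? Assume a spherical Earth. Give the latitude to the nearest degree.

≈ -78°

The great circle lies in the plane with unit normal n̂ = (p₁ × p₂)/|p₁ × p₂|.
Here n̂_z ≈ +0.206; the vertex latitude is φ_max = arccos|n̂_z| ≈ 78.1°.
Check via Clairaut: cos φ_max = |cos φ₁| · sin C = cos(50.0°)·sin(161.3°) ≈ 0.206, again giving ≈ 78.1°.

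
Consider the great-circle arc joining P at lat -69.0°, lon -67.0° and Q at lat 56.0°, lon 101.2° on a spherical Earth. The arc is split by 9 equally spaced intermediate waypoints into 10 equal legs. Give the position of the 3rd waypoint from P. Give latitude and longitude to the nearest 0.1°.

≈ lat -57.6°, lon 70.8°

The haversine formula gives a central angle δ ≈ 2.897 rad (166.0°) between the endpoints.
Interpolate at f = 3/10 with slerp weights a = sin((1−f)δ)/sin δ ≈ 3.700, b = sin(fδ)/sin δ ≈ 3.148.
p = a·p₁ + b·p₂ ≈ (0.176, 0.506, -0.844); φ = arcsin(p_z) ≈ -57.57°, λ = atan2(p_y, p_x) ≈ 70.82°.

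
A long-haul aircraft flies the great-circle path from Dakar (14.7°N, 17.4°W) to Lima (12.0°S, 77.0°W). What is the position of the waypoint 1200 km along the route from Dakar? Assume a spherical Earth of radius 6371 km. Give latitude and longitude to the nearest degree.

≈ (11°N, 28°W)

Convert each endpoint to a unit vector on the sphere (x = cos φ cos λ, y = cos φ sin λ, z = sin φ).
The central angle between the endpoints is δ = arccos(p₁·p₂) ≈ 1.131 rad (64.8°). The total great-circle distance is δ·R ≈ 1.131 × 6371 ≈ 7204 km, so the target fraction is f = 1200/7204 ≈ 0.167.
Interpolate at f ≈ 0.167 with slerp weights a = sin((1−f)δ)/sin δ ≈ 0.894, b = sin(fδ)/sin δ ≈ 0.207.
p = a·p₁ + b·p₂ ≈ (0.871, -0.456, 0.184); φ = arcsin(p_z) ≈ 10.60°, λ = atan2(p_y, p_x) ≈ -27.63°.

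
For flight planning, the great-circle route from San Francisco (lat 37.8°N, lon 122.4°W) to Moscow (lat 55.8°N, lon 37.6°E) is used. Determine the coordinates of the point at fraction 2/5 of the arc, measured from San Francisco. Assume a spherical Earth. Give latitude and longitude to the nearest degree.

Write both endpoints as unit vectors p₁, p₂ with components (cos φ cos λ, cos φ sin λ, sin φ).
The central angle between the endpoints is δ = arccos(p₁·p₂) ≈ 1.481 rad (84.9°).
Interpolate at f = 2/5 with slerp weights a = sin((1−f)δ)/sin δ ≈ 0.779, b = sin(fδ)/sin δ ≈ 0.561.
p = a·p₁ + b·p₂ ≈ (-0.080, -0.328, 0.941); φ = arcsin(p_z) ≈ 70.28°, λ = atan2(p_y, p_x) ≈ -103.77°.

≈ lat 70°N, lon 104°W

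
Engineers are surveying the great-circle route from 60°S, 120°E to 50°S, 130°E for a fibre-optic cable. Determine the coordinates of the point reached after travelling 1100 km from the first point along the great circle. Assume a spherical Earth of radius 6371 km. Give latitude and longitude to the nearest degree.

≈ 51°S, 129°E

Convert each endpoint to a unit vector on the sphere (x = cos φ cos λ, y = cos φ sin λ, z = sin φ).
The central angle between the endpoints is δ = arccos(p₁·p₂) ≈ 0.201 rad (11.5°). The total great-circle distance is δ·R ≈ 0.201 × 6371 ≈ 1279 km, so the target fraction is f = 1100/1279 ≈ 0.860.
Interpolate at f ≈ 0.860 with slerp weights a = sin((1−f)δ)/sin δ ≈ 0.141, b = sin(fδ)/sin δ ≈ 0.862.
p = a·p₁ + b·p₂ ≈ (-0.391, 0.485, -0.782); φ = arcsin(p_z) ≈ -51.44°, λ = atan2(p_y, p_x) ≈ 128.88°.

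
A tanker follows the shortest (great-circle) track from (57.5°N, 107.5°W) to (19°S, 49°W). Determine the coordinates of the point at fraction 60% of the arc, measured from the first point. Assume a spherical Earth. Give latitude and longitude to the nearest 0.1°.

≈ (13.5°N, 65.2°W)

Write both endpoints as unit vectors p₁, p₂ with components (cos φ cos λ, cos φ sin λ, sin φ).
The central angle between the endpoints is δ = arccos(p₁·p₂) ≈ 1.580 rad (90.5°).
Interpolate at f = 0.60 with slerp weights a = sin((1−f)δ)/sin δ ≈ 0.591, b = sin(fδ)/sin δ ≈ 0.812.
p = a·p₁ + b·p₂ ≈ (0.408, -0.882, 0.234); φ = arcsin(p_z) ≈ 13.52°, λ = atan2(p_y, p_x) ≈ -65.16°.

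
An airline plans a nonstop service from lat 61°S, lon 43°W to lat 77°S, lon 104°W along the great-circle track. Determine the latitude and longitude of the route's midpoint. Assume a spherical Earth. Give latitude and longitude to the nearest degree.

≈ lat 71°S, lon 61°W

Write both endpoints as unit vectors p₁, p₂ with components (cos φ cos λ, cos φ sin λ, sin φ).
The central angle between the endpoints is δ = arccos(p₁·p₂) ≈ 0.439 rad (25.2°).
Interpolate at f = 1/2 with slerp weights a = sin((1−f)δ)/sin δ ≈ 0.512, b = sin(fδ)/sin δ ≈ 0.512.
p = a·p₁ + b·p₂ ≈ (0.154, -0.281, -0.947); φ = arcsin(p_z) ≈ -71.31°, λ = atan2(p_y, p_x) ≈ -61.33°.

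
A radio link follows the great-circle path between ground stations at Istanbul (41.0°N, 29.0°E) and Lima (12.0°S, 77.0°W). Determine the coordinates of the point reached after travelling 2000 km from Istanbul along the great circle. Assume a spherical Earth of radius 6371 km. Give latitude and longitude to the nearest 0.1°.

The haversine formula gives a central angle δ ≈ 1.918 rad (109.9°) between the endpoints. The total great-circle distance is δ·R ≈ 1.918 × 6371 ≈ 12217 km, so the target fraction is f = 2000/12217 ≈ 0.164.
Interpolate at f ≈ 0.164 with slerp weights a = sin((1−f)δ)/sin δ ≈ 1.063, b = sin(fδ)/sin δ ≈ 0.328.
p = a·p₁ + b·p₂ ≈ (0.774, 0.076, 0.629); φ = arcsin(p_z) ≈ 38.97°, λ = atan2(p_y, p_x) ≈ 5.60°.

≈ 39.0°N, 5.6°E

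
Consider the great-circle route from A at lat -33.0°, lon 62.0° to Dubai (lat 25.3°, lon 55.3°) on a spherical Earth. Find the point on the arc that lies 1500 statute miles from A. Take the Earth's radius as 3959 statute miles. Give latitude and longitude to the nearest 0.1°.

≈ lat -11.4°, lon 59.3°

Convert each endpoint to a unit vector on the sphere (x = cos φ cos λ, y = cos φ sin λ, z = sin φ).
The central angle between the endpoints is δ = arccos(p₁·p₂) ≈ 1.024 rad (58.6°). The total great-circle distance is δ·R ≈ 1.024 × 3959 ≈ 4052 mi, so the target fraction is f = 1500/4052 ≈ 0.370.
Interpolate at f ≈ 0.370 with slerp weights a = sin((1−f)δ)/sin δ ≈ 0.704, b = sin(fδ)/sin δ ≈ 0.433.
p = a·p₁ + b·p₂ ≈ (0.500, 0.843, -0.198); φ = arcsin(p_z) ≈ -11.43°, λ = atan2(p_y, p_x) ≈ 59.33°.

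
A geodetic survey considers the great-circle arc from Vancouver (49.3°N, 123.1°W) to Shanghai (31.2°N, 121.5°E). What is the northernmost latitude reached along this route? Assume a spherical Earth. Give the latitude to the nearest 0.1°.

≈ 59.3°N

The great circle lies in the plane with unit normal n̂ = (p₁ × p₂)/|p₁ × p₂|.
Here n̂_z ≈ -0.510; the vertex latitude is φ_max = arccos|n̂_z| ≈ 59.3°.
Check via Clairaut: cos φ_max = |cos φ₁| · sin C = cos(49.3°)·sin(51.4°) ≈ 0.510, again giving ≈ 59.3°.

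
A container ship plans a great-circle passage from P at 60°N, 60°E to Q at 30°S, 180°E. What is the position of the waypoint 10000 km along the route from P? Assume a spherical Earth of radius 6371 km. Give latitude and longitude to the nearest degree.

Convert each endpoint to a unit vector on the sphere (x = cos φ cos λ, y = cos φ sin λ, z = sin φ).
The central angle between the endpoints is δ = arccos(p₁·p₂) ≈ 2.278 rad (130.5°). The total great-circle distance is δ·R ≈ 2.278 × 6371 ≈ 14512 km, so the target fraction is f = 10000/14512 ≈ 0.689.
Interpolate at f ≈ 0.689 with slerp weights a = sin((1−f)δ)/sin δ ≈ 0.855, b = sin(fδ)/sin δ ≈ 1.315.
p = a·p₁ + b·p₂ ≈ (-0.925, 0.370, 0.083); φ = arcsin(p_z) ≈ 4.77°, λ = atan2(p_y, p_x) ≈ 158.18°.

≈ 5°N, 158°E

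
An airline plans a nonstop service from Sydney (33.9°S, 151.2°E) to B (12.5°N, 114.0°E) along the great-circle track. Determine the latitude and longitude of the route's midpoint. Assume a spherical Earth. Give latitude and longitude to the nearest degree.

≈ (11°S, 131°E)

Convert each endpoint to a unit vector on the sphere (x = cos φ cos λ, y = cos φ sin λ, z = sin φ).
The central angle between the endpoints is δ = arccos(p₁·p₂) ≈ 1.018 rad (58.3°).
Interpolate at f = 1/2 with slerp weights a = sin((1−f)δ)/sin δ ≈ 0.573, b = sin(fδ)/sin δ ≈ 0.573.
p = a·p₁ + b·p₂ ≈ (-0.644, 0.740, -0.195); φ = arcsin(p_z) ≈ -11.27°, λ = atan2(p_y, p_x) ≈ 131.04°.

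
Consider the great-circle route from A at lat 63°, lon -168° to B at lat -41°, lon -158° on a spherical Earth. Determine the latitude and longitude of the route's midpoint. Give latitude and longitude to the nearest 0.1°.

Write both endpoints as unit vectors p₁, p₂ with components (cos φ cos λ, cos φ sin λ, sin φ).
The central angle between the endpoints is δ = arccos(p₁·p₂) ≈ 1.821 rad (104.3°).
Interpolate at f = 1/2 with slerp weights a = sin((1−f)δ)/sin δ ≈ 0.815, b = sin(fδ)/sin δ ≈ 0.815.
p = a·p₁ + b·p₂ ≈ (-0.932, -0.307, 0.191); φ = arcsin(p_z) ≈ 11.04°, λ = atan2(p_y, p_x) ≈ -161.75°.

≈ lat 11.0°, lon -161.8°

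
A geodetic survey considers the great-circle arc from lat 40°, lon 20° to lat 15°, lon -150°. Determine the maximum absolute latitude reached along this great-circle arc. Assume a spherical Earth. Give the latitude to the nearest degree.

≈ 81°

The great circle lies in the plane with unit normal n̂ = (p₁ × p₂)/|p₁ × p₂|.
Here n̂_z ≈ -0.155; the vertex latitude is φ_max = arccos|n̂_z| ≈ 81.1°.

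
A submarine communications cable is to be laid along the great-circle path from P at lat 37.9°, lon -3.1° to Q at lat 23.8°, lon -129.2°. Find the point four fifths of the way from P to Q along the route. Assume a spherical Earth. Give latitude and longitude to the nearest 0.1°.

≈ lat 38.2°, lon -112.8°

The haversine formula gives a central angle δ ≈ 1.749 rad (100.2°) between the endpoints.
Interpolate at f = 4/5 with slerp weights a = sin((1−f)δ)/sin δ ≈ 0.348, b = sin(fδ)/sin δ ≈ 1.001.
p = a·p₁ + b·p₂ ≈ (-0.305, -0.725, 0.618); φ = arcsin(p_z) ≈ 38.17°, λ = atan2(p_y, p_x) ≈ -112.79°.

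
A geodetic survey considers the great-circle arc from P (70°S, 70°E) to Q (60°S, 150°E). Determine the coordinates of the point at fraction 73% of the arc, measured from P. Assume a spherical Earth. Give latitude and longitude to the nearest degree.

Write both endpoints as unit vectors p₁, p₂ with components (cos φ cos λ, cos φ sin λ, sin φ).
The central angle between the endpoints is δ = arccos(p₁·p₂) ≈ 0.567 rad (32.5°).
Interpolate at f = 0.73 with slerp weights a = sin((1−f)δ)/sin δ ≈ 0.284, b = sin(fδ)/sin δ ≈ 0.749.
p = a·p₁ + b·p₂ ≈ (-0.291, 0.278, -0.915); φ = arcsin(p_z) ≈ -66.25°, λ = atan2(p_y, p_x) ≈ 136.27°.

≈ (66°S, 136°E)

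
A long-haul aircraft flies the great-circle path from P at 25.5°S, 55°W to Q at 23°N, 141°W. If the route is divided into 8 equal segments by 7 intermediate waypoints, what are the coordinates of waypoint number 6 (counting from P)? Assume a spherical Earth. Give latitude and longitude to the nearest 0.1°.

The haversine formula gives a central angle δ ≈ 1.681 rad (96.3°) between the endpoints.
Interpolate at f = 6/8 with slerp weights a = sin((1−f)δ)/sin δ ≈ 0.411, b = sin(fδ)/sin δ ≈ 0.958.
p = a·p₁ + b·p₂ ≈ (-0.473, -0.859, 0.198); φ = arcsin(p_z) ≈ 11.40°, λ = atan2(p_y, p_x) ≈ -118.85°.

≈ 11.4°N, 118.8°W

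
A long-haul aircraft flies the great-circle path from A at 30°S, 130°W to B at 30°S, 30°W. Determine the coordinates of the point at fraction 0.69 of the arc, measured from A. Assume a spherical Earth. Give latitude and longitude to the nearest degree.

From cos δ = sin φ₁ sin φ₂ + cos φ₁ cos φ₂ cos Δλ, the central angle is δ ≈ 1.451 rad (83.1°).
Interpolate at f = 0.69 with slerp weights a = sin((1−f)δ)/sin δ ≈ 0.438, b = sin(fδ)/sin δ ≈ 0.848.
p = a·p₁ + b·p₂ ≈ (0.392, -0.658, -0.643); φ = arcsin(p_z) ≈ -40.02°, λ = atan2(p_y, p_x) ≈ -59.18°.

≈ 40°S, 59°W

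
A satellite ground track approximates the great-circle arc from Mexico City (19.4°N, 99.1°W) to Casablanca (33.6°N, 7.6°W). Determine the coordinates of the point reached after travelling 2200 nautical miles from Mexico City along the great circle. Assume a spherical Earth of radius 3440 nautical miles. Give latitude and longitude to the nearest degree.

≈ 35°N, 61°W

The haversine formula gives a central angle δ ≈ 1.407 rad (80.6°) between the endpoints. The total great-circle distance is δ·R ≈ 1.407 × 3440 ≈ 4839 nmi, so the target fraction is f = 2200/4839 ≈ 0.455.
Interpolate at f ≈ 0.455 with slerp weights a = sin((1−f)δ)/sin δ ≈ 0.704, b = sin(fδ)/sin δ ≈ 0.605.
p = a·p₁ + b·p₂ ≈ (0.394, -0.722, 0.568); φ = arcsin(p_z) ≈ 34.64°, λ = atan2(p_y, p_x) ≈ -61.35°.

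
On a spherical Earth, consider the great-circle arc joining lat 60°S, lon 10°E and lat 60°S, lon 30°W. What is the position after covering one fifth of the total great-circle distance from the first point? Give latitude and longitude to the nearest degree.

Write both endpoints as unit vectors p₁, p₂ with components (cos φ cos λ, cos φ sin λ, sin φ).
The central angle between the endpoints is δ = arccos(p₁·p₂) ≈ 0.344 rad (19.7°).
Interpolate at f = 1/5 with slerp weights a = sin((1−f)δ)/sin δ ≈ 0.806, b = sin(fδ)/sin δ ≈ 0.204.
p = a·p₁ + b·p₂ ≈ (0.485, 0.019, -0.874); φ = arcsin(p_z) ≈ -60.96°, λ = atan2(p_y, p_x) ≈ 2.24°.

≈ lat 61°S, lon 2°E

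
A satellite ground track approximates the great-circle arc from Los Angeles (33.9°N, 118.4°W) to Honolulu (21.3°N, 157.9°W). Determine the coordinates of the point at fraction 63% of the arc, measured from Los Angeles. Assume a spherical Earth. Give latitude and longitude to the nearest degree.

≈ 27°N, 144°W

The haversine formula gives a central angle δ ≈ 0.645 rad (36.9°) between the endpoints.
Interpolate at f = 0.63 with slerp weights a = sin((1−f)δ)/sin δ ≈ 0.393, b = sin(fδ)/sin δ ≈ 0.657.
p = a·p₁ + b·p₂ ≈ (-0.723, -0.518, 0.458); φ = arcsin(p_z) ≈ 27.26°, λ = atan2(p_y, p_x) ≈ -144.40°.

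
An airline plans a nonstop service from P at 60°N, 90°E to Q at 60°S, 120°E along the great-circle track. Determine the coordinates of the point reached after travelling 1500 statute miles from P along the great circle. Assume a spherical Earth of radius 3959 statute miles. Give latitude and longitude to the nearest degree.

≈ 39°N, 98°E

From cos δ = sin φ₁ sin φ₂ + cos φ₁ cos φ₂ cos Δλ, the central angle is δ ≈ 2.134 rad (122.2°). The total great-circle distance is δ·R ≈ 2.134 × 3959 ≈ 8447 mi, so the target fraction is f = 1500/8447 ≈ 0.178.
Interpolate at f ≈ 0.178 with slerp weights a = sin((1−f)δ)/sin δ ≈ 1.162, b = sin(fδ)/sin δ ≈ 0.437.
p = a·p₁ + b·p₂ ≈ (-0.109, 0.771, 0.628); φ = arcsin(p_z) ≈ 38.90°, λ = atan2(p_y, p_x) ≈ 98.08°.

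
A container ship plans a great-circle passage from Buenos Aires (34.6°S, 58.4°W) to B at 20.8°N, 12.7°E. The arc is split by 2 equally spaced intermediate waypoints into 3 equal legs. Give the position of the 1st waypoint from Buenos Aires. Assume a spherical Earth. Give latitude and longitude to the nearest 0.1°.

Convert each endpoint to a unit vector on the sphere (x = cos φ cos λ, y = cos φ sin λ, z = sin φ).
The central angle between the endpoints is δ = arccos(p₁·p₂) ≈ 1.523 rad (87.3°).
Interpolate at f = 1/3 with slerp weights a = sin((1−f)δ)/sin δ ≈ 0.851, b = sin(fδ)/sin δ ≈ 0.487.
p = a·p₁ + b·p₂ ≈ (0.811, -0.496, -0.310); φ = arcsin(p_z) ≈ -18.07°, λ = atan2(p_y, p_x) ≈ -31.47°.

≈ 18.1°S, 31.5°W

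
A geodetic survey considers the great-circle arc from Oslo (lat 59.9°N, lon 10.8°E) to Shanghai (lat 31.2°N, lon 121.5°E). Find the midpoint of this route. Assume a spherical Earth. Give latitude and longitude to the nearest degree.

Convert each endpoint to a unit vector on the sphere (x = cos φ cos λ, y = cos φ sin λ, z = sin φ).
The central angle between the endpoints is δ = arccos(p₁·p₂) ≈ 1.270 rad (72.8°).
Interpolate at f = 1/2 with slerp weights a = sin((1−f)δ)/sin δ ≈ 0.621, b = sin(fδ)/sin δ ≈ 0.621.
p = a·p₁ + b·p₂ ≈ (0.028, 0.511, 0.859); φ = arcsin(p_z) ≈ 59.20°, λ = atan2(p_y, p_x) ≈ 86.82°.

≈ lat 59°N, lon 87°E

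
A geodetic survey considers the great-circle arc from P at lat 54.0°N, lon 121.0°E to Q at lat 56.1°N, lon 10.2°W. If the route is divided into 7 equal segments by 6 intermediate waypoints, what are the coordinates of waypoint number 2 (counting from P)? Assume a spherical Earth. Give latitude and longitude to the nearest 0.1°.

≈ lat 68.4°N, lon 97.8°E

From cos δ = sin φ₁ sin φ₂ + cos φ₁ cos φ₂ cos Δλ, the central angle is δ ≈ 1.098 rad (62.9°).
Interpolate at f = 2/7 with slerp weights a = sin((1−f)δ)/sin δ ≈ 0.793, b = sin(fδ)/sin δ ≈ 0.347.
p = a·p₁ + b·p₂ ≈ (-0.050, 0.365, 0.929); φ = arcsin(p_z) ≈ 68.35°, λ = atan2(p_y, p_x) ≈ 97.78°.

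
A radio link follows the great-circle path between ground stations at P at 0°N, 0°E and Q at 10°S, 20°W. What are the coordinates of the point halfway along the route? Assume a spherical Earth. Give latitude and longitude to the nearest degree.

≈ 5°S, 10°W

Write both endpoints as unit vectors p₁, p₂ with components (cos φ cos λ, cos φ sin λ, sin φ).
The central angle between the endpoints is δ = arccos(p₁·p₂) ≈ 0.389 rad (22.3°).
Interpolate at f = 1/2 with slerp weights a = sin((1−f)δ)/sin δ ≈ 0.510, b = sin(fδ)/sin δ ≈ 0.510.
p = a·p₁ + b·p₂ ≈ (0.981, -0.172, -0.088); φ = arcsin(p_z) ≈ -5.08°, λ = atan2(p_y, p_x) ≈ -9.92°.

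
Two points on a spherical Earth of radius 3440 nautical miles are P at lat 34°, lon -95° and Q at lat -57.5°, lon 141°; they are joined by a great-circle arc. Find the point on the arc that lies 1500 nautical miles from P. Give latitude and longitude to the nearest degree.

≈ lat 14°, lon -111°

The haversine formula gives a central angle δ ≈ 2.376 rad (136.1°) between the endpoints. The total great-circle distance is δ·R ≈ 2.376 × 3440 ≈ 8172 nmi, so the target fraction is f = 1500/8172 ≈ 0.184.
Interpolate at f ≈ 0.184 with slerp weights a = sin((1−f)δ)/sin δ ≈ 1.346, b = sin(fδ)/sin δ ≈ 0.609.
p = a·p₁ + b·p₂ ≈ (-0.352, -0.905, 0.239); φ = arcsin(p_z) ≈ 13.80°, λ = atan2(p_y, p_x) ≈ -111.23°.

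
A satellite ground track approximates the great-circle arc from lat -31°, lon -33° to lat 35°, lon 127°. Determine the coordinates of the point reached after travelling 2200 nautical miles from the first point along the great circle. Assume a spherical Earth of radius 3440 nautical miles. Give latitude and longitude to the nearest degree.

From cos δ = sin φ₁ sin φ₂ + cos φ₁ cos φ₂ cos Δλ, the central angle is δ ≈ 2.841 rad (162.8°). The total great-circle distance is δ·R ≈ 2.841 × 3440 ≈ 9774 nmi, so the target fraction is f = 2200/9774 ≈ 0.225.
Interpolate at f ≈ 0.225 with slerp weights a = sin((1−f)δ)/sin δ ≈ 2.729, b = sin(fδ)/sin δ ≈ 2.017.
p = a·p₁ + b·p₂ ≈ (0.968, 0.045, -0.249); φ = arcsin(p_z) ≈ -14.40°, λ = atan2(p_y, p_x) ≈ 2.69°.

≈ lat -14°, lon 3°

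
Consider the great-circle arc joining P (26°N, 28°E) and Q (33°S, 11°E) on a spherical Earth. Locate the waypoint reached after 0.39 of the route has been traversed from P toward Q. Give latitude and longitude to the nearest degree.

≈ (3°N, 21°E)

Write both endpoints as unit vectors p₁, p₂ with components (cos φ cos λ, cos φ sin λ, sin φ).
The central angle between the endpoints is δ = arccos(p₁·p₂) ≈ 1.068 rad (61.2°).
Interpolate at f = 0.39 with slerp weights a = sin((1−f)δ)/sin δ ≈ 0.692, b = sin(fδ)/sin δ ≈ 0.462.
p = a·p₁ + b·p₂ ≈ (0.929, 0.366, 0.052); φ = arcsin(p_z) ≈ 2.97°, λ = atan2(p_y, p_x) ≈ 21.49°.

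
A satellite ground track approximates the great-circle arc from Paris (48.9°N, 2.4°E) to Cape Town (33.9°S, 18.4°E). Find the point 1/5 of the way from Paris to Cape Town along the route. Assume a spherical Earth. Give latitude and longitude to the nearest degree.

≈ 32°N, 7°E

From cos δ = sin φ₁ sin φ₂ + cos φ₁ cos φ₂ cos Δλ, the central angle is δ ≈ 1.466 rad (84.0°).
Interpolate at f = 1/5 with slerp weights a = sin((1−f)δ)/sin δ ≈ 0.927, b = sin(fδ)/sin δ ≈ 0.291.
p = a·p₁ + b·p₂ ≈ (0.838, 0.102, 0.536); φ = arcsin(p_z) ≈ 32.44°, λ = atan2(p_y, p_x) ≈ 6.92°.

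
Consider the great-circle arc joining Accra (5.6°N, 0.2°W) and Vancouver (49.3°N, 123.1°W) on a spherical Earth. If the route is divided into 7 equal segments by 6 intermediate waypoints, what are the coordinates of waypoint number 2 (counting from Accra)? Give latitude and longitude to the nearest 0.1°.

Write both endpoints as unit vectors p₁, p₂ with components (cos φ cos λ, cos φ sin λ, sin φ).
The central angle between the endpoints is δ = arccos(p₁·p₂) ≈ 1.853 rad (106.2°).
Interpolate at f = 2/7 with slerp weights a = sin((1−f)δ)/sin δ ≈ 1.010, b = sin(fδ)/sin δ ≈ 0.526.
p = a·p₁ + b·p₂ ≈ (0.817, -0.291, 0.497); φ = arcsin(p_z) ≈ 29.81°, λ = atan2(p_y, p_x) ≈ -19.58°.

≈ 29.8°N, 19.6°W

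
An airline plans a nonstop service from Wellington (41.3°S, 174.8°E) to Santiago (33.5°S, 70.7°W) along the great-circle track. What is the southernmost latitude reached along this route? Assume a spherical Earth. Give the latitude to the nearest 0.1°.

≈ 55.0°S

The great circle lies in the plane with unit normal n̂ = (p₁ × p₂)/|p₁ × p₂|.
Here n̂_z ≈ +0.573; the vertex latitude is φ_max = arccos|n̂_z| ≈ 55.0°.
Check via Clairaut: cos φ_max = |cos φ₁| · sin C = cos(41.3°)·sin(130.3°) ≈ 0.573, again giving ≈ 55.0°.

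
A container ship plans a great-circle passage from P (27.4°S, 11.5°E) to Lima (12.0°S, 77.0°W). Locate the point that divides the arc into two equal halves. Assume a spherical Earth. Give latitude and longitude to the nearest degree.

≈ (27°S, 35°W)

Write both endpoints as unit vectors p₁, p₂ with components (cos φ cos λ, cos φ sin λ, sin φ).
The central angle between the endpoints is δ = arccos(p₁·p₂) ≈ 1.452 rad (83.2°).
Interpolate at f = 1/2 with slerp weights a = sin((1−f)δ)/sin δ ≈ 0.669, b = sin(fδ)/sin δ ≈ 0.669.
p = a·p₁ + b·p₂ ≈ (0.729, -0.519, -0.447); φ = arcsin(p_z) ≈ -26.53°, λ = atan2(p_y, p_x) ≈ -35.45°.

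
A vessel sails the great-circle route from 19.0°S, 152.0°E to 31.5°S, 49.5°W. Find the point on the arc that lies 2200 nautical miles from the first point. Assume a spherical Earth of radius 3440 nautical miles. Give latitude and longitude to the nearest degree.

≈ 51°S, 174°E

Write both endpoints as unit vectors p₁, p₂ with components (cos φ cos λ, cos φ sin λ, sin φ).
The central angle between the endpoints is δ = arccos(p₁·p₂) ≈ 2.190 rad (125.4°). The total great-circle distance is δ·R ≈ 2.190 × 3440 ≈ 7532 nmi, so the target fraction is f = 2200/7532 ≈ 0.292.
Interpolate at f ≈ 0.292 with slerp weights a = sin((1−f)δ)/sin δ ≈ 1.227, b = sin(fδ)/sin δ ≈ 0.733.
p = a·p₁ + b·p₂ ≈ (-0.619, 0.070, -0.782); φ = arcsin(p_z) ≈ -51.48°, λ = atan2(p_y, p_x) ≈ 173.57°.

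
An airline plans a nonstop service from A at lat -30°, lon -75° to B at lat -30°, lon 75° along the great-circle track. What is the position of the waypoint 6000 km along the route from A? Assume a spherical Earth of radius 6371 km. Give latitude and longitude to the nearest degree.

≈ lat -66°, lon -7°

Convert each endpoint to a unit vector on the sphere (x = cos φ cos λ, y = cos φ sin λ, z = sin φ).
The central angle between the endpoints is δ = arccos(p₁·p₂) ≈ 1.982 rad (113.5°). The total great-circle distance is δ·R ≈ 1.982 × 6371 ≈ 12626 km, so the target fraction is f = 6000/12626 ≈ 0.475.
Interpolate at f ≈ 0.475 with slerp weights a = sin((1−f)δ)/sin δ ≈ 0.941, b = sin(fδ)/sin δ ≈ 0.882.
p = a·p₁ + b·p₂ ≈ (0.409, -0.049, -0.911); φ = arcsin(p_z) ≈ -65.70°, λ = atan2(p_y, p_x) ≈ -6.85°.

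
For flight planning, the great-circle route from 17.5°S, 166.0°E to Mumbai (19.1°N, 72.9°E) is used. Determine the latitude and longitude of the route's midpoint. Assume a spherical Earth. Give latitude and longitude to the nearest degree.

≈ 1°N, 120°E

Convert each endpoint to a unit vector on the sphere (x = cos φ cos λ, y = cos φ sin λ, z = sin φ).
The central angle between the endpoints is δ = arccos(p₁·p₂) ≈ 1.718 rad (98.5°).
Interpolate at f = 1/2 with slerp weights a = sin((1−f)δ)/sin δ ≈ 0.766, b = sin(fδ)/sin δ ≈ 0.766.
p = a·p₁ + b·p₂ ≈ (-0.496, 0.868, 0.020); φ = arcsin(p_z) ≈ 1.16°, λ = atan2(p_y, p_x) ≈ 119.73°.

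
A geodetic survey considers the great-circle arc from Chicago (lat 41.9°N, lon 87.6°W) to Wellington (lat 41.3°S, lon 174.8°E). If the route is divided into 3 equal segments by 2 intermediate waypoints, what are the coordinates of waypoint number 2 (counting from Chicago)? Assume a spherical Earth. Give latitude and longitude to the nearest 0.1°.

≈ lat 14.8°S, lon 150.0°W

The haversine formula gives a central angle δ ≈ 2.111 rad (121.0°) between the endpoints.
Interpolate at f = 2/3 with slerp weights a = sin((1−f)δ)/sin δ ≈ 0.755, b = sin(fδ)/sin δ ≈ 1.151.
p = a·p₁ + b·p₂ ≈ (-0.838, -0.483, -0.256); φ = arcsin(p_z) ≈ -14.80°, λ = atan2(p_y, p_x) ≈ -150.03°.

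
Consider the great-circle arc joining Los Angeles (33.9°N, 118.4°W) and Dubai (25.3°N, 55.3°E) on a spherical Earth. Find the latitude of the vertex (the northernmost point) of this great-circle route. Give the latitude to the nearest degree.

≈ 85°N

The great circle lies in the plane with unit normal n̂ = (p₁ × p₂)/|p₁ × p₂|.
Here n̂_z ≈ +0.096; the vertex latitude is φ_max = arccos|n̂_z| ≈ 84.5°.
Check via Clairaut: cos φ_max = |cos φ₁| · sin C = cos(33.9°)·sin(6.6°) ≈ 0.096, again giving ≈ 84.5°.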